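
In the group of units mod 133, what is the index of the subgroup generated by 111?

6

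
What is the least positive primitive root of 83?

φ(83) = 83 − 1 = 82 = 2 · 41.
Test candidates g = 2, 3, … against the prime factors q ∈ {2, 41} of φ(83): g is a generator iff g^(82/q) ≢ 1 for every such q.
g = 2: 2^41 ≡ 82; 2^2 ≡ 4 — none is 1, so 2 is a primitive root.
Hence the least primitive root of 83 is 2.

2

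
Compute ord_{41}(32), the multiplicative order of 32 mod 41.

4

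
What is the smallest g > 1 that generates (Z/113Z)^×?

φ(113) = 113 − 1 = 112 = 2^4 · 7.
g is a primitive root iff g^(112/q) ≢ 1 (mod 113) for each prime q ∈ {2, 7}.
g = 2: 2^56 ≡ 1 — hits 1, so not a primitive root.
g = 3: 3^56 ≡ 112; 3^16 ≡ 49 — none is 1, so 3 is a primitive root.
So 3 is the smallest generator of (Z/113Z)^×.

3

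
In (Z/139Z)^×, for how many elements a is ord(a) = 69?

44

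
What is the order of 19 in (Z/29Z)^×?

By Lagrange's theorem, ord_29(19) divides φ(29) = 29 − 1 = 28 = 2^2 · 7.
Divisors of 28: 1, 2, 4, 7, 14, 28.
Compute 19^d (mod 29) for the divisors d until we hit 1:
19^1 ≡ 19 (mod 29)
19^2 ≡ 13 (mod 29)
19^4 ≡ 24 (mod 29)
19^7 ≡ 12 (mod 29)
19^14 ≡ 28 (mod 29)
19^28 ≡ 1 (mod 29) ✓
So ord_29(19) = 28.

28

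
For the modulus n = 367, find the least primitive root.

φ(367) = 367 − 1 = 366 = 2 · 3 · 61.
Test candidates g = 2, 3, … against the prime factors q ∈ {2, 3, 61} of φ(367): g is a generator iff g^(366/q) ≢ 1 for every such q.
g = 2: 2^183 ≡ 1 — hits 1, so not a primitive root.
g = 3: 3^183 ≡ 366; 3^122 ≡ 1 — hits 1, so not a primitive root.
g = 4: 4^183 ≡ 1 — hits 1, so not a primitive root.
g = 5: 5^183 ≡ 366; 5^122 ≡ 1 — hits 1, so not a primitive root.
g = 6: 6^183 ≡ 366; 6^122 ≡ 283; 6^6 ≡ 47 — none is 1, so 6 is a primitive root.
So 6 is the smallest generator of (Z/367Z)^×.

6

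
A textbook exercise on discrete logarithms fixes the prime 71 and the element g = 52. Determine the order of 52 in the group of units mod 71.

Since 52 ∈ (Z/71Z)^×, its order divides φ(71) = 71 − 1 = 70 = 2 · 5 · 7.
Divisors of 70: 1, 2, 5, 7, 10, 14, 35, 70.
Evaluate successive powers at the divisors of 70:
52^1 ≡ 52
52^2 ≡ 6
52^5 ≡ 26
52^7 ≡ 14
52^10 ≡ 37
52^14 ≡ 54
52^35 ≡ 70
52^70 ≡ 1
Hence ord(52) = 70.

70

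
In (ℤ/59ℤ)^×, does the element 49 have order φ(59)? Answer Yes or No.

No

φ(59) = 59 − 1 = 58 = 2 · 29.
An element g generates (Z/59Z)^× iff g^(58/q) ≢ 1 (mod 59) for each prime q ∈ {2, 29}.
49^29 ≡ 1 (mod 59)  [q = 2: ≡ 1 ✗]
49^2 ≡ 41 (mod 59)  [q = 29: ≢ 1 ✓]
49^29 ≡ 1 shows ord(49) | 29, strictly less than φ(59); not a primitive root.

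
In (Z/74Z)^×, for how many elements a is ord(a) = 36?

φ(74) = φ(2)·φ(37) = 1·36 = 36 = 2^2 · 3^2.
Since (Z/74Z)^× is cyclic of order 36, the number of elements of order d is φ(d) when d | 36 and 0 otherwise.
36 = 2^2 · 3^2 divides 36, and φ(36) = 12.

12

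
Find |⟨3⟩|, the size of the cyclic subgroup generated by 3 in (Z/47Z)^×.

23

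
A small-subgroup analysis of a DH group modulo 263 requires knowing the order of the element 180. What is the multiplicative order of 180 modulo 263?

262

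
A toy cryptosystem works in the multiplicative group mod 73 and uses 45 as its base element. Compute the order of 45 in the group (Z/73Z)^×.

72

Since 45 ∈ (Z/73Z)^×, its order divides φ(73) = 73 − 1 = 72 = 2^3 · 3^2.
Divisors of 72: 1, 2, 3, 4, 6, 8, 9, 12, 18, 24, 36, 72.
Compute 45^d (mod 73) for the divisors d until we hit 1:
45^1 ≡ 45
45^2 ≡ 54
45^3 ≡ 21
45^4 ≡ 69
45^6 ≡ 3
45^8 ≡ 16
45^9 ≡ 63
45^12 ≡ 9
45^18 ≡ 27
45^24 ≡ 8
45^36 ≡ 72
45^72 ≡ 1
Hence ord(45) = 72.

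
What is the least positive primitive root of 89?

3

φ(89) = 89 − 1 = 88 = 2^3 · 11.
g is a primitive root iff g^(88/q) ≢ 1 (mod 89) for each prime q ∈ {2, 11}.
g = 2: 2^44 ≡ 1 — hits 1, so not a primitive root.
g = 3: 3^44 ≡ 88; 3^8 ≡ 64 — none is 1, so 3 is a primitive root.
The smallest primitive root modulo 89 is 3.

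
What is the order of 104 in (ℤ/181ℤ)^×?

180

ord(104) | φ(181) = 181 − 1 = 180 = 2^2 · 3^2 · 5.
Divisors of 180: 1, 2, 3, 4, 5, 6, 9, 10, 12, 15, 18, 20, 30, 36, 45, 60, 90, 180.
Check 104^d mod 181 for each divisor in increasing order:
104^1 ≡ 104 (mod 181)
104^2 ≡ 137 (mod 181)
104^3 ≡ 130 (mod 181)
104^4 ≡ 126 (mod 181)
104^5 ≡ 72 (mod 181)
104^6 ≡ 67 (mod 181)
104^9 ≡ 22 (mod 181)
104^10 ≡ 116 (mod 181)
104^12 ≡ 145 (mod 181)
104^15 ≡ 26 (mod 181)
104^18 ≡ 122 (mod 181)
104^20 ≡ 62 (mod 181)
104^30 ≡ 133 (mod 181)
104^36 ≡ 42 (mod 181)
104^45 ≡ 19 (mod 181)
104^60 ≡ 132 (mod 181)
104^90 ≡ 180 (mod 181)
104^180 ≡ 1 (mod 181) ✓
So ord_181(104) = 180.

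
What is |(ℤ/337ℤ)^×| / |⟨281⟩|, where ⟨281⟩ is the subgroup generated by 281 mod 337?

6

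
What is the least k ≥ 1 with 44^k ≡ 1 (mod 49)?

21

By Lagrange's theorem, ord_49(44) divides φ(49) = φ(7^2) = 7·(7−1) = 42 = 2 · 3 · 7.
Divisors of 42: 1, 2, 3, 6, 7, 14, 21, 42.
Evaluate successive powers at the divisors of 42:
44^1 ≡ 44 (mod 49)
44^2 ≡ 25 (mod 49)
44^3 ≡ 22 (mod 49)
44^6 ≡ 43 (mod 49)
44^7 ≡ 30 (mod 49)
44^14 ≡ 18 (mod 49)
44^21 ≡ 1 (mod 49) ✓
So ord_49(44) = 21.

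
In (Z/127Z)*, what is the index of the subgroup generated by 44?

2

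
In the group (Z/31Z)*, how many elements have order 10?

φ(31) = 31 − 1 = 30 = 2 · 3 · 5.
In a cyclic group of order 30, there are φ(d) elements of order d for each divisor d of 30, and zero for non-divisors.
10 = 2 · 5 divides 30, and φ(10) = 4.

4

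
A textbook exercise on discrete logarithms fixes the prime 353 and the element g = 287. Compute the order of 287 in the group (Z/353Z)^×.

352

The order of 287 must divide φ(353) = 353 − 1 = 352 = 2^5 · 11.
Divisors of 352: 1, 2, 4, 8, 11, 16, 22, 32, 44, 88, 176, 352.
Test each divisor d:
287^1 ≡ 287 (mod 353)
287^2 ≡ 120 (mod 353)
287^4 ≡ 280 (mod 353)
287^8 ≡ 34 (mod 353)
287^11 ≡ 59 (mod 353)
287^16 ≡ 97 (mod 353)
287^22 ≡ 304 (mod 353)
287^32 ≡ 231 (mod 353)
287^44 ≡ 283 (mod 353)
287^88 ≡ 311 (mod 353)
287^176 ≡ 352 (mod 353)
287^352 ≡ 1 (mod 353) ✓
So ord_353(287) = 352.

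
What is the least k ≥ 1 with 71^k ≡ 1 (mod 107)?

106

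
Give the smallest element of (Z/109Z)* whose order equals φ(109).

φ(109) = 109 − 1 = 108 = 2^2 · 3^3.
Test candidates g = 2, 3, … against the prime factors q ∈ {2, 3} of φ(109): g is a generator iff g^(108/q) ≢ 1 for every such q.
g = 2: 2^54 ≡ 108; 2^36 ≡ 1 — hits 1, so not a primitive root.
g = 3: 3^54 ≡ 1 — hits 1, so not a primitive root.
g = 4: 4^54 ≡ 1 — hits 1, so not a primitive root.
g = 5: 5^54 ≡ 1 — hits 1, so not a primitive root.
g = 6: 6^54 ≡ 108; 6^36 ≡ 63 — none is 1, so 6 is a primitive root.
So 6 is the smallest generator of (Z/109Z)^×.

6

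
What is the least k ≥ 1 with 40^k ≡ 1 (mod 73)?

ord(40) | φ(73) = 73 − 1 = 72 = 2^3 · 3^2.
Divisors of 72: 1, 2, 3, 4, 6, 8, 9, 12, 18, 24, 36, 72.
Compute 40^d (mod 73) for the divisors d until we hit 1:
40^1 ≡ 40
40^2 ≡ 67
40^3 ≡ 52
40^4 ≡ 36
40^6 ≡ 3
40^8 ≡ 55
40^9 ≡ 10
40^12 ≡ 9
40^18 ≡ 27
40^24 ≡ 8
40^36 ≡ 72
40^72 ≡ 1
The smallest such exponent is 72, so the order of 40 is 72.

72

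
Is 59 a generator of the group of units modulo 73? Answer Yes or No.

Yes

φ(73) = 73 − 1 = 72 = 2^3 · 3^2.
An element g generates (Z/73Z)^× iff g^(72/q) ≢ 1 (mod 73) for each prime q ∈ {2, 3}.
59^36 ≡ 72 (mod 73)  [q = 2: ≢ 1 ✓]
59^24 ≡ 64 (mod 73)  [q = 3: ≢ 1 ✓]
Every test exponent gives a nontrivial residue, hence 59 generates the full group.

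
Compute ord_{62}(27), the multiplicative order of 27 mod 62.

The order of 27 must divide φ(62) = φ(2)·φ(31) = 1·30 = 30 = 2 · 3 · 5.
Divisors of 30: 1, 2, 3, 5, 6, 10, 15, 30.
Check 27^d mod 62 for each divisor in increasing order:
27^1 ≡ 27 (mod 62)
27^2 ≡ 47 (mod 62)
27^3 ≡ 29 (mod 62)
27^5 ≡ 61 (mod 62)
27^6 ≡ 35 (mod 62)
27^10 ≡ 1 (mod 62) ✓
So ord_62(27) = 10.

10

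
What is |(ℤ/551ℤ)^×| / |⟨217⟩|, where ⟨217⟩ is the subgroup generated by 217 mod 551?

The order of 217 must divide φ(551) = φ(19·29) = (19−1)·(29−1) = 18·28 = 504 = 2^3 · 3^2 · 7.
Divisors of 504: 1, 2, 3, 4, 6, 7, 8, 9, 12, 14, 18, 21, 24, 28, 36, 42, 56, 63, 72, 84, 126, 168, 252, 504.
Evaluate successive powers at the divisors of 504:
217^1 ≡ 217 (mod 551)
217^2 ≡ 254 (mod 551)
217^3 ≡ 18 (mod 551)
217^4 ≡ 49 (mod 551)
217^6 ≡ 324 (mod 551)
217^7 ≡ 331 (mod 551)
217^8 ≡ 197 (mod 551)
217^9 ≡ 322 (mod 551)
217^12 ≡ 286 (mod 551)
217^14 ≡ 463 (mod 551)
217^18 ≡ 96 (mod 551)
217^21 ≡ 75 (mod 551)
217^24 ≡ 248 (mod 551)
217^28 ≡ 30 (mod 551)
217^36 ≡ 400 (mod 551)
217^42 ≡ 115 (mod 551)
217^56 ≡ 349 (mod 551)
217^63 ≡ 360 (mod 551)
217^72 ≡ 210 (mod 551)
217^84 ≡ 1 (mod 551) ✓
The order of 217 is 84, so the subgroup it generates has 84 elements.
The index is φ(551) / ord(217) = 504 / 84 = 6.

6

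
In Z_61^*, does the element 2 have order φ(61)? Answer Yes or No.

Yes

φ(61) = 61 − 1 = 60 = 2^2 · 3 · 5.
2 is a primitive root mod 61 iff 2^(φ(61)/q) ≢ 1 for every prime q | φ(61), i.e. q ∈ {2, 3, 5}.
2^30 ≡ 60 (mod 61)  [q = 2: ≢ 1 ✓]
2^20 ≡ 47 (mod 61)  [q = 3: ≢ 1 ✓]
2^12 ≡ 9 (mod 61)  [q = 5: ≢ 1 ✓]
Every test exponent gives a nontrivial residue, hence 2 generates the full group.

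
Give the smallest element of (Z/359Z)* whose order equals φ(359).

φ(359) = 359 − 1 = 358 = 2 · 179.
Test candidates g = 2, 3, … against the prime factors q ∈ {2, 179} of φ(359): g is a generator iff g^(358/q) ≢ 1 for every such q.
g = 2: 2^179 ≡ 1 — hits 1, so not a primitive root.
g = 3: 3^179 ≡ 1 — hits 1, so not a primitive root.
g = 4: 4^179 ≡ 1 — hits 1, so not a primitive root.
g = 5: 5^179 ≡ 1 — hits 1, so not a primitive root.
g = 6: 6^179 ≡ 1 — hits 1, so not a primitive root.
g = 7: 7^179 ≡ 358; 7^2 ≡ 49 — none is 1, so 7 is a primitive root.
The smallest primitive root modulo 359 is 7.

7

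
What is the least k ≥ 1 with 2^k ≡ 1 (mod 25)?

Since 2 ∈ (Z/25Z)^×, its order divides φ(25) = φ(5^2) = 5·(5−1) = 20 = 2^2 · 5.
Divisors of 20: 1, 2, 4, 5, 10, 20.
Compute 2^d (mod 25) for the divisors d until we hit 1:
2^1 ≡ 2 (mod 25)
2^2 ≡ 4 (mod 25)
2^4 ≡ 16 (mod 25)
2^5 ≡ 7 (mod 25)
2^10 ≡ 24 (mod 25)
2^20 ≡ 1 (mod 25) ✓
The smallest such exponent is 20, so the order of 2 is 20.

20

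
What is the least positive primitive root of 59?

2

φ(59) = 59 − 1 = 58 = 2 · 29.
Test candidates g = 2, 3, … against the prime factors q ∈ {2, 29} of φ(59): g is a generator iff g^(58/q) ≢ 1 for every such q.
g = 2: 2^29 ≡ 58; 2^2 ≡ 4 — none is 1, so 2 is a primitive root.
Hence the least primitive root of 59 is 2.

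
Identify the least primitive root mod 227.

2

φ(227) = 227 − 1 = 226 = 2 · 113.
Test candidates g = 2, 3, … against the prime factors q ∈ {2, 113} of φ(227): g is a generator iff g^(226/q) ≢ 1 for every such q.
g = 2: 2^113 ≡ 226; 2^2 ≡ 4 — none is 1, so 2 is a primitive root.
So 2 is the smallest generator of (Z/227Z)^×.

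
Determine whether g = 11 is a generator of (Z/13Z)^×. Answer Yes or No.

φ(13) = 13 − 1 = 12 = 2^2 · 3.
It suffices to check that the order of 11 is not a proper divisor of 12: compute 11^(12/q) for q ∈ {2, 3}.
11^6 ≡ 12 (mod 13)  [q = 2: ≢ 1 ✓]
11^4 ≡ 3 (mod 13)  [q = 3: ≢ 1 ✓]
None equal 1, so ord_13(11) = 12: 11 is a primitive root.

Yes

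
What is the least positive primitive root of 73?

φ(73) = 73 − 1 = 72 = 2^3 · 3^2.
Test candidates g = 2, 3, … against the prime factors q ∈ {2, 3} of φ(73): g is a generator iff g^(72/q) ≢ 1 for every such q.
g = 2: 2^36 ≡ 1 — hits 1, so not a primitive root.
g = 3: 3^36 ≡ 1 — hits 1, so not a primitive root.
g = 4: 4^36 ≡ 1 — hits 1, so not a primitive root.
g = 5: 5^36 ≡ 72; 5^24 ≡ 8 — none is 1, so 5 is a primitive root.
So 5 is the smallest generator of (Z/73Z)^×.

5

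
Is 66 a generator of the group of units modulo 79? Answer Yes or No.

Yes

φ(79) = 79 − 1 = 78 = 2 · 3 · 13.
66 is a primitive root mod 79 iff 66^(φ(79)/q) ≢ 1 for every prime q | φ(79), i.e. q ∈ {2, 3, 13}.
66^39 ≡ 78 (mod 79)  [q = 2: ≢ 1 ✓]
66^26 ≡ 23 (mod 79)  [q = 3: ≢ 1 ✓]
66^6 ≡ 67 (mod 79)  [q = 13: ≢ 1 ✓]
Every test exponent gives a nontrivial residue, hence 66 generates the full group.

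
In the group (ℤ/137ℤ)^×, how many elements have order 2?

φ(137) = 137 − 1 = 136 = 2^3 · 17.
In a cyclic group of order 136, there are φ(d) elements of order d for each divisor d of 136, and zero for non-divisors.
2 | 136, and φ(2) = 2 − 1 = 1.

1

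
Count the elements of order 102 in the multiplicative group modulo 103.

32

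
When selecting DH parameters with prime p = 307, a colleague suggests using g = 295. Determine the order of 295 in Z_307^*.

51

The order of 295 must divide φ(307) = 307 − 1 = 306 = 2 · 3^2 · 17.
Divisors of 306: 1, 2, 3, 6, 9, 17, 18, 34, 51, 102, 153, 306.
Compute 295^d (mod 307) for the divisors d until we hit 1:
295^1 ≡ 295 (mod 307)
295^2 ≡ 144 (mod 307)
295^3 ≡ 114 (mod 307)
295^6 ≡ 102 (mod 307)
295^9 ≡ 269 (mod 307)
295^17 ≡ 289 (mod 307)
295^18 ≡ 216 (mod 307)
295^34 ≡ 17 (mod 307)
295^51 ≡ 1 (mod 307) ✓
The smallest such exponent is 51, so the order of 295 is 51.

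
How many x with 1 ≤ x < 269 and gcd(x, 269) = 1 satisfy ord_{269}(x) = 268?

132

φ(269) = 269 − 1 = 268 = 2^2 · 67.
In a cyclic group of order 268, there are φ(d) elements of order d for each divisor d of 268, and zero for non-divisors.
268 = 2^2 · 67 divides 268, and φ(268) = 132.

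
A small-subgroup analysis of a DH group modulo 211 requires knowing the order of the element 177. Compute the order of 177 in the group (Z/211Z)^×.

42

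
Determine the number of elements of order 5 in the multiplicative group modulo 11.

4

φ(11) = 11 − 1 = 10 = 2 · 5.
Since (Z/11Z)^× is cyclic of order 10, the number of elements of order d is φ(d) when d | 10 and 0 otherwise.
5 | 10, and φ(5) = 5 − 1 = 4.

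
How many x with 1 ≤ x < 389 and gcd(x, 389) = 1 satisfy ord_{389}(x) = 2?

φ(389) = 389 − 1 = 388 = 2^2 · 97.
In a cyclic group of order 388, there are φ(d) elements of order d for each divisor d of 388, and zero for non-divisors.
2 | 388, and φ(2) = 2 − 1 = 1.

1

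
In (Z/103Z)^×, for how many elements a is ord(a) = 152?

φ(103) = 103 − 1 = 102 = 2 · 3 · 17.
Since (Z/103Z)^× is cyclic of order 102, the number of elements of order d is φ(d) when d | 102 and 0 otherwise.
Here 102 is not a multiple of 152, so there are no elements of order 152.

0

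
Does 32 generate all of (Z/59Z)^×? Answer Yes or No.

φ(59) = 59 − 1 = 58 = 2 · 29.
It suffices to check that the order of 32 is not a proper divisor of 58: compute 32^(58/q) for q ∈ {2, 29}.
32^29 ≡ 58 (mod 59)  [q = 2: ≢ 1 ✓]
32^2 ≡ 21 (mod 59)  [q = 29: ≢ 1 ✓]
Every test exponent gives a nontrivial residue, hence 32 generates the full group.

Yes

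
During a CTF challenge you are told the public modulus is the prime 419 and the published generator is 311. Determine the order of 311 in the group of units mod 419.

418

The order of 311 must divide φ(419) = 419 − 1 = 418 = 2 · 11 · 19.
Divisors of 418: 1, 2, 11, 19, 22, 38, 209, 418.
Compute 311^d (mod 419) for the divisors d until we hit 1:
311^1 ≡ 311
311^2 ≡ 351
311^11 ≡ 283
311^19 ≡ 406
311^22 ≡ 60
311^38 ≡ 169
311^209 ≡ 418
311^418 ≡ 1
So ord_419(311) = 418.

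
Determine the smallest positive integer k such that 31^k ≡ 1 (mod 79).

39

The order of 31 must divide φ(79) = 79 − 1 = 78 = 2 · 3 · 13.
Divisors of 78: 1, 2, 3, 6, 13, 26, 39, 78.
Evaluate successive powers at the divisors of 78:
31^1 ≡ 31 (mod 79)
31^2 ≡ 13 (mod 79)
31^3 ≡ 8 (mod 79)
31^6 ≡ 64 (mod 79)
31^13 ≡ 23 (mod 79)
31^26 ≡ 55 (mod 79)
31^39 ≡ 1 (mod 79) ✓
So ord_79(31) = 39.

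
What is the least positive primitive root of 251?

φ(251) = 251 − 1 = 250 = 2 · 5^3.
g is a primitive root iff g^(250/q) ≢ 1 (mod 251) for each prime q ∈ {2, 5}.
g = 2: 2^125 ≡ 250; 2^50 ≡ 1 — hits 1, so not a primitive root.
g = 3: 3^125 ≡ 1 — hits 1, so not a primitive root.
g = 4: 4^125 ≡ 1 — hits 1, so not a primitive root.
g = 5: 5^125 ≡ 1 — hits 1, so not a primitive root.
g = 6: 6^125 ≡ 250; 6^50 ≡ 219 — none is 1, so 6 is a primitive root.
Hence the least primitive root of 251 is 6.

6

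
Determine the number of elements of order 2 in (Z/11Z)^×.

φ(11) = 11 − 1 = 10 = 2 · 5.
Since (Z/11Z)^× is cyclic of order 10, the number of elements of order d is φ(d) when d | 10 and 0 otherwise.
2 | 10, and φ(2) = 2 − 1 = 1.

1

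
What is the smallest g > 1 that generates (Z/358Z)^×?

φ(358) = φ(2)·φ(179) = 1·178 = 178 = 2 · 89.
Test candidates g = 2, 3, … against the prime factors q ∈ {2, 89} of φ(358): g is a generator iff g^(178/q) ≢ 1 for every such q.
g = 2: gcd(2, 358) = 2 > 1, not a unit — skip.
g = 3: 3^89 ≡ 1 — hits 1, so not a primitive root.
g = 4: gcd(4, 358) = 2 > 1, not a unit — skip.
g = 5: 5^89 ≡ 1 — hits 1, so not a primitive root.
g = 6: gcd(6, 358) = 2 > 1, not a unit — skip.
g = 7: 7^89 ≡ 357; 7^2 ≡ 49 — none is 1, so 7 is a primitive root.
Hence the least primitive root of 358 is 7.

7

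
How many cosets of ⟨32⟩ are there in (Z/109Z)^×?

Since 32 ∈ (Z/109Z)^×, its order divides φ(109) = 109 − 1 = 108 = 2^2 · 3^3.
Divisors of 108: 1, 2, 3, 4, 6, 9, 12, 18, 27, 36, 54, 108.
Test each divisor d:
32^1 ≡ 32 (mod 109)
32^2 ≡ 43 (mod 109)
32^3 ≡ 68 (mod 109)
32^4 ≡ 105 (mod 109)
32^6 ≡ 46 (mod 109)
32^9 ≡ 76 (mod 109)
32^12 ≡ 45 (mod 109)
32^18 ≡ 108 (mod 109)
32^27 ≡ 33 (mod 109)
32^36 ≡ 1 (mod 109) ✓
The order of 32 is 36, so the subgroup it generates has 36 elements.
The index is φ(109) / ord(32) = 108 / 36 = 3.

3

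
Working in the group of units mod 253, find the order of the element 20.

110

Since 20 ∈ (Z/253Z)^×, its order divides φ(253) = φ(11·23) = (11−1)·(23−1) = 10·22 = 220 = 2^2 · 5 · 11.
Divisors of 220: 1, 2, 4, 5, 10, 11, 20, 22, 44, 55, 110, 220.
Check 20^d mod 253 for each divisor in increasing order:
20^1 ≡ 20 (mod 253)
20^2 ≡ 147 (mod 253)
20^4 ≡ 104 (mod 253)
20^5 ≡ 56 (mod 253)
20^10 ≡ 100 (mod 253)
20^11 ≡ 229 (mod 253)
20^20 ≡ 133 (mod 253)
20^22 ≡ 70 (mod 253)
20^44 ≡ 93 (mod 253)
20^55 ≡ 45 (mod 253)
20^110 ≡ 1 (mod 253) ✓
The smallest such exponent is 110, so the order of 20 is 110.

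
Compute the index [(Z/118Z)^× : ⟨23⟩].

1

Since 23 ∈ (Z/118Z)^×, its order divides φ(118) = φ(2)·φ(59) = 1·58 = 58 = 2 · 29.
Divisors of 58: 1, 2, 29, 58.
Check 23^d mod 118 for each divisor in increasing order:
23^1 ≡ 23 (mod 118)
23^2 ≡ 57 (mod 118)
23^29 ≡ 117 (mod 118)
23^58 ≡ 1 (mod 118) ✓
Thus |⟨23⟩| = ord(23) = 58.
Index = |(Z/118Z)^×| / |⟨23⟩| = 58 / 58 = 1.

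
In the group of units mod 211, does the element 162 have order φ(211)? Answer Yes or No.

φ(211) = 211 − 1 = 210 = 2 · 3 · 5 · 7.
An element g generates (Z/211Z)^× iff g^(210/q) ≢ 1 (mod 211) for each prime q ∈ {2, 3, 5, 7}.
162^105 ≡ 210 (mod 211)  [q = 2: ≢ 1 ✓]
162^70 ≡ 14 (mod 211)  [q = 3: ≢ 1 ✓]
162^42 ≡ 188 (mod 211)  [q = 5: ≢ 1 ✓]
162^30 ≡ 199 (mod 211)  [q = 7: ≢ 1 ✓]
None equal 1, so ord_211(162) = 210: 162 is a primitive root.

Yes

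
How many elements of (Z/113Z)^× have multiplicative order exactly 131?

0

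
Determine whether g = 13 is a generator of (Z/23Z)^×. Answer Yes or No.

No

φ(23) = 23 − 1 = 22 = 2 · 11.
An element g generates (Z/23Z)^× iff g^(22/q) ≢ 1 (mod 23) for each prime q ∈ {2, 11}.
13^11 ≡ 1 (mod 23)  [q = 2: ≡ 1 ✗]
13^2 ≡ 8 (mod 23)  [q = 11: ≢ 1 ✓]
The check at q = 2 fails, so 13 generates a proper subgroup.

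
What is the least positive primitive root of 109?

φ(109) = 109 − 1 = 108 = 2^2 · 3^3.
Test candidates g = 2, 3, … against the prime factors q ∈ {2, 3} of φ(109): g is a generator iff g^(108/q) ≢ 1 for every such q.
g = 2: 2^54 ≡ 108; 2^36 ≡ 1 — hits 1, so not a primitive root.
g = 3: 3^54 ≡ 1 — hits 1, so not a primitive root.
g = 4: 4^54 ≡ 1 — hits 1, so not a primitive root.
g = 5: 5^54 ≡ 1 — hits 1, so not a primitive root.
g = 6: 6^54 ≡ 108; 6^36 ≡ 63 — none is 1, so 6 is a primitive root.
So 6 is the smallest generator of (Z/109Z)^×.

6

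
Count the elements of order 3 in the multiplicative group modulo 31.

2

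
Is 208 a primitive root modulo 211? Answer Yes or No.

φ(211) = 211 − 1 = 210 = 2 · 3 · 5 · 7.
It suffices to check that the order of 208 is not a proper divisor of 210: compute 208^(210/q) for q ∈ {2, 3, 5, 7}.
208^105 ≡ 1 (mod 211)  [q = 2: ≡ 1 ✗]
208^70 ≡ 196 (mod 211)  [q = 3: ≢ 1 ✓]
208^42 ≡ 188 (mod 211)  [q = 5: ≢ 1 ✓]
208^30 ≡ 171 (mod 211)  [q = 7: ≢ 1 ✓]
208^105 ≡ 1 shows ord(208) | 105, strictly less than φ(211); not a primitive root.

No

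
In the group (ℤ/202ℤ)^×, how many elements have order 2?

φ(202) = φ(2)·φ(101) = 1·100 = 100 = 2^2 · 5^2.
Since (Z/202Z)^× is cyclic of order 100, the number of elements of order d is φ(d) when d | 100 and 0 otherwise.
2 | 100, and φ(2) = 2 − 1 = 1.

1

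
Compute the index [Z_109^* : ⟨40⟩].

1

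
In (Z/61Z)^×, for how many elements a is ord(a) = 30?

8

φ(61) = 61 − 1 = 60 = 2^2 · 3 · 5.
Since (Z/61Z)^× is cyclic of order 60, the number of elements of order d is φ(d) when d | 60 and 0 otherwise.
30 = 2 · 3 · 5 divides 60, and φ(30) = 8.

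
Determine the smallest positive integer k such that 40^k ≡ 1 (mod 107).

The order of 40 must divide φ(107) = 107 − 1 = 106 = 2 · 53.
Divisors of 106: 1, 2, 53, 106.
Test each divisor d:
40^1 ≡ 40 (mod 107)
40^2 ≡ 102 (mod 107)
40^53 ≡ 1 (mod 107) ✓
The smallest such exponent is 53, so the order of 40 is 53.

53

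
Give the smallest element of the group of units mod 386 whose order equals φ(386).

φ(386) = φ(2)·φ(193) = 1·192 = 192 = 2^6 · 3.
g is a primitive root iff g^(192/q) ≢ 1 (mod 386) for each prime q ∈ {2, 3}.
g = 2: gcd(2, 386) = 2 > 1, not a unit — skip.
g = 3: 3^96 ≡ 1 — hits 1, so not a primitive root.
g = 4: gcd(4, 386) = 2 > 1, not a unit — skip.
g = 5: 5^96 ≡ 385; 5^64 ≡ 277 — none is 1, so 5 is a primitive root.
Hence the least primitive root of 386 is 5.

5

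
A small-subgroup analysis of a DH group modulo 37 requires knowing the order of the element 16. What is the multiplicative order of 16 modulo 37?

9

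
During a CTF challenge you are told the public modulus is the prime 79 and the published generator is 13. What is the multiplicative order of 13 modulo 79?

ord(13) | φ(79) = 79 − 1 = 78 = 2 · 3 · 13.
Divisors of 78: 1, 2, 3, 6, 13, 26, 39, 78.
Evaluate successive powers at the divisors of 78:
13^1 ≡ 13 (mod 79)
13^2 ≡ 11 (mod 79)
13^3 ≡ 64 (mod 79)
13^6 ≡ 67 (mod 79)
13^13 ≡ 55 (mod 79)
13^26 ≡ 23 (mod 79)
13^39 ≡ 1 (mod 79) ✓
Hence ord(13) = 39.

39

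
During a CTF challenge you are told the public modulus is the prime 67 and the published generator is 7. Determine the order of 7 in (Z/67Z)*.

ord(7) | φ(67) = 67 − 1 = 66 = 2 · 3 · 11.
Divisors of 66: 1, 2, 3, 6, 11, 22, 33, 66.
Evaluate successive powers at the divisors of 66:
7^1 ≡ 7 (mod 67)
7^2 ≡ 49 (mod 67)
7^3 ≡ 8 (mod 67)
7^6 ≡ 64 (mod 67)
7^11 ≡ 30 (mod 67)
7^22 ≡ 29 (mod 67)
7^33 ≡ 66 (mod 67)
7^66 ≡ 1 (mod 67) ✓
Therefore the multiplicative order of 7 modulo 67 is 66.

66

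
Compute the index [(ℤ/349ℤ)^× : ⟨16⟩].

ord(16) | φ(349) = 349 − 1 = 348 = 2^2 · 3 · 29.
Divisors of 348: 1, 2, 3, 4, 6, 12, 29, 58, 87, 116, 174, 348.
Compute 16^d (mod 349) for the divisors d until we hit 1:
16^1 ≡ 16 (mod 349)
16^2 ≡ 256 (mod 349)
16^3 ≡ 257 (mod 349)
16^4 ≡ 273 (mod 349)
16^6 ≡ 88 (mod 349)
16^12 ≡ 66 (mod 349)
16^29 ≡ 226 (mod 349)
16^58 ≡ 122 (mod 349)
16^87 ≡ 1 (mod 349) ✓
Thus |⟨16⟩| = ord(16) = 87.
Index = |(Z/349Z)^×| / |⟨16⟩| = 348 / 87 = 4.

4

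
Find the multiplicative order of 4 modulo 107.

53

The order of 4 must divide φ(107) = 107 − 1 = 106 = 2 · 53.
Divisors of 106: 1, 2, 53, 106.
Test each divisor d:
4^1 ≡ 4 (mod 107)
4^2 ≡ 16 (mod 107)
4^53 ≡ 1 (mod 107) ✓
Therefore the multiplicative order of 4 modulo 107 is 53.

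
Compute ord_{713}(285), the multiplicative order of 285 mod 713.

ord(285) | φ(713) = φ(23·31) = (23−1)·(31−1) = 22·30 = 660 = 2^2 · 3 · 5 · 11.
Divisors of 660: 1, 2, 3, 4, 5, 6, 10, 11, 12, 15, 20, 22, 30, 33, 44, 55, 60, 66, 110, 132, 165, 220, 330, 660.
Test each divisor d:
285^1 ≡ 285
285^2 ≡ 656
285^3 ≡ 154
285^4 ≡ 397
285^5 ≡ 491
285^6 ≡ 187
285^10 ≡ 87
285^11 ≡ 553
285^12 ≡ 32
285^15 ≡ 650
285^20 ≡ 439
285^22 ≡ 645
285^30 ≡ 404
285^33 ≡ 185
285^44 ≡ 346
285^55 ≡ 254
285^60 ≡ 652
285^66 ≡ 1
So ord_713(285) = 66.

66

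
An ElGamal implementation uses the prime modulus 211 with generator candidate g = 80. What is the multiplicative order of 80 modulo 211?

By Lagrange's theorem, ord_211(80) divides φ(211) = 211 − 1 = 210 = 2 · 3 · 5 · 7.
Divisors of 210: 1, 2, 3, 5, 6, 7, 10, 14, 15, 21, 30, 35, 42, 70, 105, 210.
Compute 80^d (mod 211) for the divisors d until we hit 1:
80^1 ≡ 80
80^2 ≡ 70
80^3 ≡ 114
80^5 ≡ 173
80^6 ≡ 125
80^7 ≡ 83
80^10 ≡ 178
80^14 ≡ 137
80^15 ≡ 199
80^21 ≡ 188
80^30 ≡ 144
80^35 ≡ 14
80^42 ≡ 107
80^70 ≡ 196
80^105 ≡ 1
Hence ord(80) = 105.

105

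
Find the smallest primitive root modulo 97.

5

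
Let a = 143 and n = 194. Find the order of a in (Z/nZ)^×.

Since 143 ∈ (Z/194Z)^×, its order divides φ(194) = φ(2)·φ(97) = 1·96 = 96 = 2^5 · 3.
Divisors of 96: 1, 2, 3, 4, 6, 8, 12, 16, 24, 32, 48, 96.
Compute 143^d (mod 194) for the divisors d until we hit 1:
143^1 ≡ 143 (mod 194)
143^2 ≡ 79 (mod 194)
143^3 ≡ 45 (mod 194)
143^4 ≡ 33 (mod 194)
143^6 ≡ 85 (mod 194)
143^8 ≡ 119 (mod 194)
143^12 ≡ 47 (mod 194)
143^16 ≡ 193 (mod 194)
143^24 ≡ 75 (mod 194)
143^32 ≡ 1 (mod 194) ✓
The smallest such exponent is 32, so the order of 143 is 32.

32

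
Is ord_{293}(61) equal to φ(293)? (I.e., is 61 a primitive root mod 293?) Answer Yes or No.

φ(293) = 293 − 1 = 292 = 2^2 · 73.
Test 61^(292/q) mod 293 for each prime factor q of 292:
61^146 ≡ 1 (mod 293)  [q = 2: ≡ 1 ✗]
61^4 ≡ 126 (mod 293)  [q = 73: ≢ 1 ✓]
The check at q = 2 fails, so 61 generates a proper subgroup.

No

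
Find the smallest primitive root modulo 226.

3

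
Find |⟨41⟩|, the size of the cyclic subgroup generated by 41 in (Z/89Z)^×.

88

ord(41) | φ(89) = 89 − 1 = 88 = 2^3 · 11.
Divisors of 88: 1, 2, 4, 8, 11, 22, 44, 88.
Evaluate successive powers at the divisors of 88:
41^1 ≡ 41 (mod 89)
41^2 ≡ 79 (mod 89)
41^4 ≡ 11 (mod 89)
41^8 ≡ 32 (mod 89)
41^11 ≡ 52 (mod 89)
41^22 ≡ 34 (mod 89)
41^44 ≡ 88 (mod 89)
41^88 ≡ 1 (mod 89) ✓
So ord_89(41) = 88.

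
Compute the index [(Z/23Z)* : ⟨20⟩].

The order of 20 must divide φ(23) = 23 − 1 = 22 = 2 · 11.
Divisors of 22: 1, 2, 11, 22.
Compute 20^d (mod 23) for the divisors d until we hit 1:
20^1 ≡ 20 (mod 23)
20^2 ≡ 9 (mod 23)
20^11 ≡ 22 (mod 23)
20^22 ≡ 1 (mod 23) ✓
The order of 20 is 22, so the subgroup it generates has 22 elements.
[(Z/23Z)^× : ⟨20⟩] = 22/22 = 1.

1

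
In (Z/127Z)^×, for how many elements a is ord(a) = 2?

φ(127) = 127 − 1 = 126 = 2 · 3^2 · 7.
(Z/127Z)^× is cyclic (|G| = 126); a cyclic group of order m has exactly φ(d) elements of each order d | m, and none otherwise.
2 | 126, and φ(2) = 2 − 1 = 1.

1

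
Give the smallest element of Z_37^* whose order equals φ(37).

φ(37) = 37 − 1 = 36 = 2^2 · 3^2.
g is a primitive root iff g^(36/q) ≢ 1 (mod 37) for each prime q ∈ {2, 3}.
g = 2: 2^18 ≡ 36; 2^12 ≡ 26 — none is 1, so 2 is a primitive root.
Hence the least primitive root of 37 is 2.

2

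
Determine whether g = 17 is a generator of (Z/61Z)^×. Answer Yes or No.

Yes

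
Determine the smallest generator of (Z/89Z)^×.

φ(89) = 89 − 1 = 88 = 2^3 · 11.
Test candidates g = 2, 3, … against the prime factors q ∈ {2, 11} of φ(89): g is a generator iff g^(88/q) ≢ 1 for every such q.
g = 2: 2^44 ≡ 1 — hits 1, so not a primitive root.
g = 3: 3^44 ≡ 88; 3^8 ≡ 64 — none is 1, so 3 is a primitive root.
Hence the least primitive root of 89 is 3.

3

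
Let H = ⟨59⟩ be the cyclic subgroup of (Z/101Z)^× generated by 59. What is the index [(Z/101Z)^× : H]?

1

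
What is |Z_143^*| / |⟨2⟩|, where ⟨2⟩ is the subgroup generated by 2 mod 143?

2

Since 2 ∈ (Z/143Z)^×, its order divides φ(143) = φ(11·13) = (11−1)·(13−1) = 10·12 = 120 = 2^3 · 3 · 5.
Divisors of 120: 1, 2, 3, 4, 5, 6, 8, 10, 12, 15, 20, 24, 30, 40, 60, 120.
Test each divisor d:
2^1 ≡ 2 (mod 143)
2^2 ≡ 4 (mod 143)
2^3 ≡ 8 (mod 143)
2^4 ≡ 16 (mod 143)
2^5 ≡ 32 (mod 143)
2^6 ≡ 64 (mod 143)
2^8 ≡ 113 (mod 143)
2^10 ≡ 23 (mod 143)
2^12 ≡ 92 (mod 143)
2^15 ≡ 21 (mod 143)
2^20 ≡ 100 (mod 143)
2^24 ≡ 27 (mod 143)
2^30 ≡ 12 (mod 143)
2^40 ≡ 133 (mod 143)
2^60 ≡ 1 (mod 143) ✓
So ord_143(2) = 60, hence |⟨2⟩| = 60.
The index is φ(143) / ord(2) = 120 / 60 = 2.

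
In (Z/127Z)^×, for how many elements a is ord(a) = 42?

φ(127) = 127 − 1 = 126 = 2 · 3^2 · 7.
In a cyclic group of order 126, there are φ(d) elements of order d for each divisor d of 126, and zero for non-divisors.
42 = 2 · 3 · 7 divides 126, and φ(42) = 12.

12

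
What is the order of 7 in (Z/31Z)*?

Since 7 ∈ (Z/31Z)^×, its order divides φ(31) = 31 − 1 = 30 = 2 · 3 · 5.
Divisors of 30: 1, 2, 3, 5, 6, 10, 15, 30.
Evaluate successive powers at the divisors of 30:
7^1 ≡ 7
7^2 ≡ 18
7^3 ≡ 2
7^5 ≡ 5
7^6 ≡ 4
7^10 ≡ 25
7^15 ≡ 1
The smallest such exponent is 15, so the order of 7 is 15.

15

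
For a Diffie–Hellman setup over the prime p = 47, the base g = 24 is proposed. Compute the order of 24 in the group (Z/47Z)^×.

23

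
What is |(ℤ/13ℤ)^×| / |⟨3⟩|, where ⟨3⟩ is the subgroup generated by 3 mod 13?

4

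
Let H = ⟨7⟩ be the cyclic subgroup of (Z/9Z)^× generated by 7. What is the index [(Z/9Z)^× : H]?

2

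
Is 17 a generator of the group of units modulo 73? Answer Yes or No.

No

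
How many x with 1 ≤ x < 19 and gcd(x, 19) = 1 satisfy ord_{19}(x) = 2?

φ(19) = 19 − 1 = 18 = 2 · 3^2.
Since (Z/19Z)^× is cyclic of order 18, the number of elements of order d is φ(d) when d | 18 and 0 otherwise.
2 | 18, and φ(2) = 2 − 1 = 1.

1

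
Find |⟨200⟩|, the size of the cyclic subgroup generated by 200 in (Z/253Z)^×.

By Lagrange's theorem, ord_253(200) divides φ(253) = φ(11·23) = (11−1)·(23−1) = 10·22 = 220 = 2^2 · 5 · 11.
Divisors of 220: 1, 2, 4, 5, 10, 11, 20, 22, 44, 55, 110, 220.
Test each divisor d:
200^1 ≡ 200 (mod 253)
200^2 ≡ 26 (mod 253)
200^4 ≡ 170 (mod 253)
200^5 ≡ 98 (mod 253)
200^10 ≡ 243 (mod 253)
200^11 ≡ 24 (mod 253)
200^20 ≡ 100 (mod 253)
200^22 ≡ 70 (mod 253)
200^44 ≡ 93 (mod 253)
200^55 ≡ 208 (mod 253)
200^110 ≡ 1 (mod 253) ✓
The smallest such exponent is 110, so the order of 200 is 110.

110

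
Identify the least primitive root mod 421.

2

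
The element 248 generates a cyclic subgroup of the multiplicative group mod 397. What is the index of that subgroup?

Since 248 ∈ (Z/397Z)^×, its order divides φ(397) = 397 − 1 = 396 = 2^2 · 3^2 · 11.
Divisors of 396: 1, 2, 3, 4, 6, 9, 11, 12, 18, 22, 33, 36, 44, 66, 99, 132, 198, 396.
Evaluate successive powers at the divisors of 396:
248^1 ≡ 248 (mod 397)
248^2 ≡ 366 (mod 397)
248^3 ≡ 252 (mod 397)
248^4 ≡ 167 (mod 397)
248^6 ≡ 381 (mod 397)
248^9 ≡ 335 (mod 397)
248^11 ≡ 334 (mod 397)
248^12 ≡ 256 (mod 397)
248^18 ≡ 271 (mod 397)
248^22 ≡ 396 (mod 397)
248^33 ≡ 63 (mod 397)
248^36 ≡ 393 (mod 397)
248^44 ≡ 1 (mod 397) ✓
Thus |⟨248⟩| = ord(248) = 44.
The index is φ(397) / ord(248) = 396 / 44 = 9.

9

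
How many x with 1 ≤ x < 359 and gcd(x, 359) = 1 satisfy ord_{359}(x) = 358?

φ(359) = 359 − 1 = 358 = 2 · 179.
In a cyclic group of order 358, there are φ(d) elements of order d for each divisor d of 358, and zero for non-divisors.
358 = 2 · 179 divides 358, and φ(358) = 178.

178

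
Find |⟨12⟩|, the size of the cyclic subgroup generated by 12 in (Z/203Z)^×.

12

By Lagrange's theorem, ord_203(12) divides φ(203) = φ(7·29) = (7−1)·(29−1) = 6·28 = 168 = 2^3 · 3 · 7.
Divisors of 168: 1, 2, 3, 4, 6, 7, 8, 12, 14, 21, 24, 28, 42, 56, 84, 168.
Evaluate successive powers at the divisors of 168:
12^1 ≡ 12
12^2 ≡ 144
12^3 ≡ 104
12^4 ≡ 30
12^6 ≡ 57
12^7 ≡ 75
12^8 ≡ 88
12^12 ≡ 1
The smallest such exponent is 12, so the order of 12 is 12.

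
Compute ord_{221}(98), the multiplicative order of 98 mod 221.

12

Since 98 ∈ (Z/221Z)^×, its order divides φ(221) = φ(13·17) = (13−1)·(17−1) = 12·16 = 192 = 2^6 · 3.
Divisors of 192: 1, 2, 3, 4, 6, 8, 12, 16, 24, 32, 48, 64, 96, 192.
Compute 98^d (mod 221) for the divisors d until we hit 1:
98^1 ≡ 98
98^2 ≡ 101
98^3 ≡ 174
98^4 ≡ 35
98^6 ≡ 220
98^8 ≡ 120
98^12 ≡ 1
The smallest such exponent is 12, so the order of 98 is 12.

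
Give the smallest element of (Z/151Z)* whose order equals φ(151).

6

φ(151) = 151 − 1 = 150 = 2 · 3 · 5^2.
g is a primitive root iff g^(150/q) ≢ 1 (mod 151) for each prime q ∈ {2, 3, 5}.
g = 2: 2^75 ≡ 1 — hits 1, so not a primitive root.
g = 3: 3^75 ≡ 150; 3^50 ≡ 1 — hits 1, so not a primitive root.
g = 4: 4^75 ≡ 1 — hits 1, so not a primitive root.
g = 5: 5^75 ≡ 1 — hits 1, so not a primitive root.
g = 6: 6^75 ≡ 150; 6^50 ≡ 32; 6^30 ≡ 59 — none is 1, so 6 is a primitive root.
The smallest primitive root modulo 151 is 6.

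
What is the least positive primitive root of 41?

6

φ(41) = 41 − 1 = 40 = 2^3 · 5.
Test candidates g = 2, 3, … against the prime factors q ∈ {2, 5} of φ(41): g is a generator iff g^(40/q) ≢ 1 for every such q.
g = 2: 2^20 ≡ 1 — hits 1, so not a primitive root.
g = 3: 3^20 ≡ 40; 3^8 ≡ 1 — hits 1, so not a primitive root.
g = 4: 4^20 ≡ 1 — hits 1, so not a primitive root.
g = 5: 5^20 ≡ 1 — hits 1, so not a primitive root.
g = 6: 6^20 ≡ 40; 6^8 ≡ 10 — none is 1, so 6 is a primitive root.
The smallest primitive root modulo 41 is 6.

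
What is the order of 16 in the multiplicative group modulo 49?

ord(16) | φ(49) = φ(7^2) = 7·(7−1) = 42 = 2 · 3 · 7.
Divisors of 42: 1, 2, 3, 6, 7, 14, 21, 42.
Test each divisor d:
16^1 ≡ 16
16^2 ≡ 11
16^3 ≡ 29
16^6 ≡ 8
16^7 ≡ 30
16^14 ≡ 18
16^21 ≡ 1
Hence ord(16) = 21.

21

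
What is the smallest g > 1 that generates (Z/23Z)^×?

φ(23) = 23 − 1 = 22 = 2 · 11.
Test candidates g = 2, 3, … against the prime factors q ∈ {2, 11} of φ(23): g is a generator iff g^(22/q) ≢ 1 for every such q.
g = 2: 2^11 ≡ 1 — hits 1, so not a primitive root.
g = 3: 3^11 ≡ 1 — hits 1, so not a primitive root.
g = 4: 4^11 ≡ 1 — hits 1, so not a primitive root.
g = 5: 5^11 ≡ 22; 5^2 ≡ 2 — none is 1, so 5 is a primitive root.
The smallest primitive root modulo 23 is 5.

5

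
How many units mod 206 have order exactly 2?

1

φ(206) = φ(2)·φ(103) = 1·102 = 102 = 2 · 3 · 17.
In a cyclic group of order 102, there are φ(d) elements of order d for each divisor d of 102, and zero for non-divisors.
2 | 102, and φ(2) = 2 − 1 = 1.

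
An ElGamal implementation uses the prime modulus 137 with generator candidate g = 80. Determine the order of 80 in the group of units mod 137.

136

By Lagrange's theorem, ord_137(80) divides φ(137) = 137 − 1 = 136 = 2^3 · 17.
Divisors of 136: 1, 2, 4, 8, 17, 34, 68, 136.
Evaluate successive powers at the divisors of 136:
80^1 ≡ 80
80^2 ≡ 98
80^4 ≡ 14
80^8 ≡ 59
80^17 ≡ 96
80^34 ≡ 37
80^68 ≡ 136
80^136 ≡ 1
Hence ord(80) = 136.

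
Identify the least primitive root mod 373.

2

φ(373) = 373 − 1 = 372 = 2^2 · 3 · 31.
Test candidates g = 2, 3, … against the prime factors q ∈ {2, 3, 31} of φ(373): g is a generator iff g^(372/q) ≢ 1 for every such q.
g = 2: 2^186 ≡ 372; 2^124 ≡ 284; 2^12 ≡ 366 — none is 1, so 2 is a primitive root.
So 2 is the smallest generator of (Z/373Z)^×.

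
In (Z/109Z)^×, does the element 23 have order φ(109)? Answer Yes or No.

No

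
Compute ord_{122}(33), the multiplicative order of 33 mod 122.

Since 33 ∈ (Z/122Z)^×, its order divides φ(122) = φ(2)·φ(61) = 1·60 = 60 = 2^2 · 3 · 5.
Divisors of 60: 1, 2, 3, 4, 5, 6, 10, 12, 15, 20, 30, 60.
Check 33^d mod 122 for each divisor in increasing order:
33^1 ≡ 33
33^2 ≡ 113
33^3 ≡ 69
33^4 ≡ 81
33^5 ≡ 111
33^6 ≡ 3
33^10 ≡ 121
33^12 ≡ 9
33^15 ≡ 11
33^20 ≡ 1
The smallest such exponent is 20, so the order of 33 is 20.

20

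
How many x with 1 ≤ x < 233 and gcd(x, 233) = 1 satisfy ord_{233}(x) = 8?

4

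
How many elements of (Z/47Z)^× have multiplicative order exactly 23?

φ(47) = 47 − 1 = 46 = 2 · 23.
(Z/47Z)^× is cyclic (|G| = 46); a cyclic group of order m has exactly φ(d) elements of each order d | m, and none otherwise.
23 | 46, and φ(23) = 23 − 1 = 22.

22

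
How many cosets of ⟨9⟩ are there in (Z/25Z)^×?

2

ord(9) | φ(25) = φ(5^2) = 5·(5−1) = 20 = 2^2 · 5.
Divisors of 20: 1, 2, 4, 5, 10, 20.
Compute 9^d (mod 25) for the divisors d until we hit 1:
9^1 ≡ 9 (mod 25)
9^2 ≡ 6 (mod 25)
9^4 ≡ 11 (mod 25)
9^5 ≡ 24 (mod 25)
9^10 ≡ 1 (mod 25) ✓
So ord_25(9) = 10, hence |⟨9⟩| = 10.
Index = |(Z/25Z)^×| / |⟨9⟩| = 20 / 10 = 2.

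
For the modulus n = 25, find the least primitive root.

φ(25) = φ(5^2) = 5·(5−1) = 20 = 2^2 · 5.
g is a primitive root iff g^(20/q) ≢ 1 (mod 25) for each prime q ∈ {2, 5}.
g = 2: 2^10 ≡ 24; 2^4 ≡ 16 — none is 1, so 2 is a primitive root.
So 2 is the smallest generator of (Z/25Z)^×.

2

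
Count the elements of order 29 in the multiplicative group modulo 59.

28

φ(59) = 59 − 1 = 58 = 2 · 29.
(Z/59Z)^× is cyclic (|G| = 58); a cyclic group of order m has exactly φ(d) elements of each order d | m, and none otherwise.
29 | 58, and φ(29) = 29 − 1 = 28.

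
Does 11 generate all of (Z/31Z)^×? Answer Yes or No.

φ(31) = 31 − 1 = 30 = 2 · 3 · 5.
It suffices to check that the order of 11 is not a proper divisor of 30: compute 11^(30/q) for q ∈ {2, 3, 5}.
11^15 ≡ 30 (mod 31)  [q = 2: ≢ 1 ✓]
11^10 ≡ 5 (mod 31)  [q = 3: ≢ 1 ✓]
11^6 ≡ 4 (mod 31)  [q = 5: ≢ 1 ✓]
All checks pass, so 11 has order 30 and is a primitive root modulo 31.

Yes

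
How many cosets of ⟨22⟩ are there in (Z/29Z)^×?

2

Since 22 ∈ (Z/29Z)^×, its order divides φ(29) = 29 − 1 = 28 = 2^2 · 7.
Divisors of 28: 1, 2, 4, 7, 14, 28.
Test each divisor d:
22^1 ≡ 22
22^2 ≡ 20
22^4 ≡ 23
22^7 ≡ 28
22^14 ≡ 1
The order of 22 is 14, so the subgroup it generates has 14 elements.
Index = |(Z/29Z)^×| / |⟨22⟩| = 28 / 14 = 2.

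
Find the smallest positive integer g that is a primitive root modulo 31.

3

φ(31) = 31 − 1 = 30 = 2 · 3 · 5.
Test candidates g = 2, 3, … against the prime factors q ∈ {2, 3, 5} of φ(31): g is a generator iff g^(30/q) ≢ 1 for every such q.
g = 2: 2^15 ≡ 1 — hits 1, so not a primitive root.
g = 3: 3^15 ≡ 30; 3^10 ≡ 25; 3^6 ≡ 16 — none is 1, so 3 is a primitive root.
The smallest primitive root modulo 31 is 3.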